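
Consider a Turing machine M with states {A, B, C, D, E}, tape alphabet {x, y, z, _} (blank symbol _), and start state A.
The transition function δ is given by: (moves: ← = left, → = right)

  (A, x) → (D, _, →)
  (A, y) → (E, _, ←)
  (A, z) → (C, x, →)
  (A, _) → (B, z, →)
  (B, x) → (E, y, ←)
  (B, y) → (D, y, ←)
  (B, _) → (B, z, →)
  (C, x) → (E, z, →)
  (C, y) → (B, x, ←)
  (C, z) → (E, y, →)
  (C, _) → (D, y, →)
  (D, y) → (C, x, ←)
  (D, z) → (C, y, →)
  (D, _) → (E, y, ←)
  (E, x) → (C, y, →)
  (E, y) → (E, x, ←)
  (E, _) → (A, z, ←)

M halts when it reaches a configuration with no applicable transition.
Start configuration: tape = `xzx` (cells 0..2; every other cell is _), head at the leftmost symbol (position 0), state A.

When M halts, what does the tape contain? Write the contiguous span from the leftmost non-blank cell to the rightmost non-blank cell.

A | _[x]zx____   read x → write _, move →, go to D
D | __[z]x____   read z → write y, move →, go to C
C | __y[x]____   read x → write z, move →, go to E
E | __yz[_]___   read _ → write z, move ←, go to A
A | __y[z]z___   read z → write x, move →, go to C
C | __yx[z]___   read z → write y, move →, go to E
E | __yxy[_]__   read _ → write z, move ←, go to A
A | __yx[y]z__   read y → write _, move ←, go to E
E | __y[x]_z__   read x → write y, move →, go to C
C | __yy[_]z__   read _ → write y, move →, go to D
D | __yyy[z]__   read z → write y, move →, go to C
C | __yyyy[_]_   read _ → write y, move →, go to D
D | __yyyyy[_]   read _ → write y, move ←, go to E
E | __yyyy[y]y   read y → write x, move ←, go to E
E | __yyy[y]xy   read y → write x, move ←, go to E
E | __yy[y]xxy   read y → write x, move ←, go to E
E | __y[y]xxxy   read y → write x, move ←, go to E
E | __[y]xxxxy   read y → write x, move ←, go to E
E | _[_]xxxxxy   read _ → write z, move ←, go to A
A | [_]zxxxxxy   read _ → write z, move →, go to B
B | z[z]xxxxxy
The non-blank tape span at halt is zzxxxxxy.

zzxxxxxy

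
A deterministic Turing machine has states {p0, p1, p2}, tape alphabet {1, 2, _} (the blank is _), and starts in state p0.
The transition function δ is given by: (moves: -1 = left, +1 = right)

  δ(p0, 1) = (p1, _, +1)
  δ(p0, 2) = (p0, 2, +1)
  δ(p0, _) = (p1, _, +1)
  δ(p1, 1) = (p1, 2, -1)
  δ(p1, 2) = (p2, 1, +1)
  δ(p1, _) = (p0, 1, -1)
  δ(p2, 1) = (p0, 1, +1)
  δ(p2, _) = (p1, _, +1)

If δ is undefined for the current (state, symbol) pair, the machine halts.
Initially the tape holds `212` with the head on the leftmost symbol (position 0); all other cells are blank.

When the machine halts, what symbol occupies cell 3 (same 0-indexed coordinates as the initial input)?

state=p0 head=0 tape=[2]12__   (p0,2)→(p0,2,+1)
state=p0 head=1 tape=2[1]2__   (p0,1)→(p1,_,+1)
state=p1 head=2 tape=2_[2]__   (p1,2)→(p2,1,+1)
state=p2 head=3 tape=2_1[_]_   (p2,_)→(p1,_,+1)
state=p1 head=4 tape=2_1_[_]   (p1,_)→(p0,1,-1)
state=p0 head=3 tape=2_1[_]1   (p0,_)→(p1,_,+1)
state=p1 head=4 tape=2_1_[1]   (p1,1)→(p1,2,-1)
state=p1 head=3 tape=2_1[_]2   (p1,_)→(p0,1,-1)
state=p0 head=2 tape=2_[1]12   (p0,1)→(p1,_,+1)
state=p1 head=3 tape=2__[1]2   (p1,1)→(p1,2,-1)
state=p1 head=2 tape=2_[_]22   (p1,_)→(p0,1,-1)
state=p0 head=1 tape=2[_]122   (p0,_)→(p1,_,+1)
state=p1 head=2 tape=2_[1]22   (p1,1)→(p1,2,-1)
state=p1 head=1 tape=2[_]222   (p1,_)→(p0,1,-1)
state=p0 head=0 tape=[2]1222   (p0,2)→(p0,2,+1)
state=p0 head=1 tape=2[1]222   (p0,1)→(p1,_,+1)
state=p1 head=2 tape=2_[2]22   (p1,2)→(p2,1,+1)
state=p2 head=3 tape=2_1[2]2
Cell 3 holds 2 when M halts.

2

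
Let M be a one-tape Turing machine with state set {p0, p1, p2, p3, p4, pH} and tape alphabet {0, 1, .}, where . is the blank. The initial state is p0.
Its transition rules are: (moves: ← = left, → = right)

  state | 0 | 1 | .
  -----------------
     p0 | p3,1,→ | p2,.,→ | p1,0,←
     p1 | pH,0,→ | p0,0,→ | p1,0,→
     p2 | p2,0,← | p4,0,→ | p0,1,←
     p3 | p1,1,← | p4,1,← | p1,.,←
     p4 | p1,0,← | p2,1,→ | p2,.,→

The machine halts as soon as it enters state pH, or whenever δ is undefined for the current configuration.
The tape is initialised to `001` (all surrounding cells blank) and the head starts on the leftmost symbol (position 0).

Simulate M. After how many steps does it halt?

9

p0 | [0]01..   read 0 → write 1, move →, go to p3
p3 | 1[0]1..   read 0 → write 1, move ←, go to p1
p1 | [1]11..   read 1 → write 0, move →, go to p0
p0 | 0[1]1..   read 1 → write ., move →, go to p2
p2 | 0.[1]..   read 1 → write 0, move →, go to p4
p4 | 0.0[.].   read . → write ., move →, go to p2
p2 | 0.0.[.]   read . → write 1, move ←, go to p0
p0 | 0.0[.]1   read . → write 0, move ←, go to p1
p1 | 0.[0]01   read 0 → write 0, move →, go to pH
pH | 0.0[0]1
M halts after 9 transitions.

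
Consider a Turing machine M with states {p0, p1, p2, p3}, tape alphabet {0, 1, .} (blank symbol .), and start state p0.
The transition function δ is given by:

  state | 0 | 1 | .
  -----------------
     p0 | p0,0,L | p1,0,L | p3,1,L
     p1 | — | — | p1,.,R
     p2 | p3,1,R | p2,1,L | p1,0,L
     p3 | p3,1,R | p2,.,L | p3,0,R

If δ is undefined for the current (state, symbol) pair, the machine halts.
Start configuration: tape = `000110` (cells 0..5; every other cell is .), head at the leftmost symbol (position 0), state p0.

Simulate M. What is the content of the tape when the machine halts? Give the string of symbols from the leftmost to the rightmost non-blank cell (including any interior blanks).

p0 | ....[0]00110   read 0 → write 0, move L, go to p0
p0 | ...[.]000110   read . → write 1, move L, go to p3
p3 | ..[.]1000110   read . → write 0, move R, go to p3
p3 | ..0[1]000110   read 1 → write ., move L, go to p2
p2 | ..[0].000110   read 0 → write 1, move R, go to p3
p3 | ..1[.]000110   read . → write 0, move R, go to p3
p3 | ..10[0]00110   read 0 → write 1, move R, go to p3
p3 | ..101[0]0110   read 0 → write 1, move R, go to p3
p3 | ..1011[0]110   read 0 → write 1, move R, go to p3
p3 | ..10111[1]10   read 1 → write ., move L, go to p2
p2 | ..1011[1].10   read 1 → write 1, move L, go to p2
p2 | ..101[1]1.10   read 1 → write 1, move L, go to p2
p2 | ..10[1]11.10   read 1 → write 1, move L, go to p2
p2 | ..1[0]111.10   read 0 → write 1, move R, go to p3
p3 | ..11[1]11.10   read 1 → write ., move L, go to p2
p2 | ..1[1].11.10   read 1 → write 1, move L, go to p2
p2 | ..[1]1.11.10   read 1 → write 1, move L, go to p2
p2 | .[.]11.11.10   read . → write 0, move L, go to p1
p1 | [.]011.11.10   read . → write ., move R, go to p1
p1 | .[0]11.11.10
The non-blank tape span at halt is 011.11.10.

011.11.10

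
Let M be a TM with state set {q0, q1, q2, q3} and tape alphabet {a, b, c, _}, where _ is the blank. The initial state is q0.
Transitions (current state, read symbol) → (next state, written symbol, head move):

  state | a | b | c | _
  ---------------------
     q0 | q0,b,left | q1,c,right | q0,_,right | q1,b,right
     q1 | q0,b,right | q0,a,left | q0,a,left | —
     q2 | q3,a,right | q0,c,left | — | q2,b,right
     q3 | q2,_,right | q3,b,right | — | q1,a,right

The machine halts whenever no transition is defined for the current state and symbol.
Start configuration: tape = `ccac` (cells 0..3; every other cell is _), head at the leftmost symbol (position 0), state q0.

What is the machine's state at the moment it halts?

state=q0 head=0 tape=[c]cac__   (q0,c)→(q0,_,right)
state=q0 head=1 tape=_[c]ac__   (q0,c)→(q0,_,right)
state=q0 head=2 tape=__[a]c__   (q0,a)→(q0,b,left)
state=q0 head=1 tape=_[_]bc__   (q0,_)→(q1,b,right)
state=q1 head=2 tape=_b[b]c__   (q1,b)→(q0,a,left)
state=q0 head=1 tape=_[b]ac__   (q0,b)→(q1,c,right)
state=q1 head=2 tape=_c[a]c__   (q1,a)→(q0,b,right)
state=q0 head=3 tape=_cb[c]__   (q0,c)→(q0,_,right)
state=q0 head=4 tape=_cb_[_]_   (q0,_)→(q1,b,right)
state=q1 head=5 tape=_cb_b[_]
No transition is defined for (q1, _); M halts in state q1.

q1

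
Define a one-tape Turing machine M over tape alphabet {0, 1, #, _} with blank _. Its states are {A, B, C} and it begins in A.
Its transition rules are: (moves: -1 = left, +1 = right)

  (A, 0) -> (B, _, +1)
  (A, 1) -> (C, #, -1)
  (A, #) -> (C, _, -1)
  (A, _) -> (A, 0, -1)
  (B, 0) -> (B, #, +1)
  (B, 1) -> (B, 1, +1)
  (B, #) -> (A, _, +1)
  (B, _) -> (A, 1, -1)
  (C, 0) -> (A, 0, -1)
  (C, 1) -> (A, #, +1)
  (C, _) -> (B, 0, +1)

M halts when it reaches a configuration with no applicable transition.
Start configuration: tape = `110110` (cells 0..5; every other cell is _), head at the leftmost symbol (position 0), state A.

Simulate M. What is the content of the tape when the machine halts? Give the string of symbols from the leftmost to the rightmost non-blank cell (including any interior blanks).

00__1###1

state=A head=0 tape=_[1]10110__   (A,1)→(C,#,-1)
state=C head=-1 tape=[_]#10110__   (C,_)→(B,0,+1)
state=B head=0 tape=0[#]10110__   (B,#)→(A,_,+1)
state=A head=1 tape=0_[1]0110__   (A,1)→(C,#,-1)
state=C head=0 tape=0[_]#0110__   (C,_)→(B,0,+1)
state=B head=1 tape=00[#]0110__   (B,#)→(A,_,+1)
state=A head=2 tape=00_[0]110__   (A,0)→(B,_,+1)
state=B head=3 tape=00__[1]10__   (B,1)→(B,1,+1)
state=B head=4 tape=00__1[1]0__   (B,1)→(B,1,+1)
state=B head=5 tape=00__11[0]__   (B,0)→(B,#,+1)
state=B head=6 tape=00__11#[_]_   (B,_)→(A,1,-1)
state=A head=5 tape=00__11[#]1_   (A,#)→(C,_,-1)
state=C head=4 tape=00__1[1]_1_   (C,1)→(A,#,+1)
state=A head=5 tape=00__1#[_]1_   (A,_)→(A,0,-1)
state=A head=4 tape=00__1[#]01_   (A,#)→(C,_,-1)
state=C head=3 tape=00__[1]_01_   (C,1)→(A,#,+1)
state=A head=4 tape=00__#[_]01_   (A,_)→(A,0,-1)
state=A head=3 tape=00__[#]001_   (A,#)→(C,_,-1)
state=C head=2 tape=00_[_]_001_   (C,_)→(B,0,+1)
state=B head=3 tape=00_0[_]001_   (B,_)→(A,1,-1)
state=A head=2 tape=00_[0]1001_   (A,0)→(B,_,+1)
state=B head=3 tape=00__[1]001_   (B,1)→(B,1,+1)
state=B head=4 tape=00__1[0]01_   (B,0)→(B,#,+1)
state=B head=5 tape=00__1#[0]1_   (B,0)→(B,#,+1)
state=B head=6 tape=00__1##[1]_   (B,1)→(B,1,+1)
state=B head=7 tape=00__1##1[_]   (B,_)→(A,1,-1)
state=A head=6 tape=00__1##[1]1   (A,1)→(C,#,-1)
state=C head=5 tape=00__1#[#]#1
The non-blank tape span at halt is 00__1###1.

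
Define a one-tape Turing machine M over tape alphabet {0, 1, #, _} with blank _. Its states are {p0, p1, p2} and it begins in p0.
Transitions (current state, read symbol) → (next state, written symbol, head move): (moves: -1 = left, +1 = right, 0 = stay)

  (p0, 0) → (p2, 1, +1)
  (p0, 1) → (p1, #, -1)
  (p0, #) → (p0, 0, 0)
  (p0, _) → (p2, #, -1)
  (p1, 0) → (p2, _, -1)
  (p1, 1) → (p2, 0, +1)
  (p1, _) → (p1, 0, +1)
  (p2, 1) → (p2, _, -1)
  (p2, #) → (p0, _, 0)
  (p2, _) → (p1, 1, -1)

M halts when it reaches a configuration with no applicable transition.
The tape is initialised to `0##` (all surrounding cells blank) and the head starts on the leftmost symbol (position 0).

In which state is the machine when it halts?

p0 | __[0]##   read 0 → write 1, move +1, go to p2
p2 | __1[#]#   read # → write _, move 0, go to p0
p0 | __1[_]#   read _ → write #, move -1, go to p2
p2 | __[1]##   read 1 → write _, move -1, go to p2
p2 | _[_]_##   read _ → write 1, move -1, go to p1
p1 | [_]1_##   read _ → write 0, move +1, go to p1
p1 | 0[1]_##   read 1 → write 0, move +1, go to p2
p2 | 00[_]##   read _ → write 1, move -1, go to p1
p1 | 0[0]1##   read 0 → write _, move -1, go to p2
p2 | [0]_1##
No transition is defined for (p2, 0); M halts in state p2.

p2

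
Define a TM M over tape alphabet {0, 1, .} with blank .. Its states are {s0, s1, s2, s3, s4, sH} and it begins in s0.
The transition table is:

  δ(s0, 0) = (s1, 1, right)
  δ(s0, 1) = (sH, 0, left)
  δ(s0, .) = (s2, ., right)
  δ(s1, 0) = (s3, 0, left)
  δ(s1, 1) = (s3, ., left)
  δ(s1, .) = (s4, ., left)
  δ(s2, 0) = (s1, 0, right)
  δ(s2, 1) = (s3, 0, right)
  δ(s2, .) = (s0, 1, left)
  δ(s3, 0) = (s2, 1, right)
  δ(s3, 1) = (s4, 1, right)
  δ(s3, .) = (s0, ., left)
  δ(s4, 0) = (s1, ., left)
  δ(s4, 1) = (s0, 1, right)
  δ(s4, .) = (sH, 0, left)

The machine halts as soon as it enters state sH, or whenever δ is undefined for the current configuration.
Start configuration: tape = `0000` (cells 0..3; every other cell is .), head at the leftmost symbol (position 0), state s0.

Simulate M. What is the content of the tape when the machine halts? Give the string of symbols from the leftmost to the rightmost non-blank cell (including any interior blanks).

s0 | ..[0]000.   read 0 → write 1, move right, go to s1
s1 | ..1[0]00.   read 0 → write 0, move left, go to s3
s3 | ..[1]000.   read 1 → write 1, move right, go to s4
s4 | ..1[0]00.   read 0 → write ., move left, go to s1
s1 | ..[1].00.   read 1 → write ., move left, go to s3
s3 | .[.]..00.   read . → write ., move left, go to s0
s0 | [.]...00.   read . → write ., move right, go to s2
s2 | .[.]..00.   read . → write 1, move left, go to s0
s0 | [.]1..00.   read . → write ., move right, go to s2
s2 | .[1]..00.   read 1 → write 0, move right, go to s3
s3 | .0[.].00.   read . → write ., move left, go to s0
s0 | .[0]..00.   read 0 → write 1, move right, go to s1
s1 | .1[.].00.   read . → write ., move left, go to s4
s4 | .[1]..00.   read 1 → write 1, move right, go to s0
s0 | .1[.].00.   read . → write ., move right, go to s2
s2 | .1.[.]00.   read . → write 1, move left, go to s0
s0 | .1[.]100.   read . → write ., move right, go to s2
s2 | .1.[1]00.   read 1 → write 0, move right, go to s3
s3 | .1.0[0]0.   read 0 → write 1, move right, go to s2
s2 | .1.01[0].   read 0 → write 0, move right, go to s1
s1 | .1.010[.]   read . → write ., move left, go to s4
s4 | .1.01[0].   read 0 → write ., move left, go to s1
s1 | .1.0[1]..   read 1 → write ., move left, go to s3
s3 | .1.[0]...   read 0 → write 1, move right, go to s2
s2 | .1.1[.]..   read . → write 1, move left, go to s0
s0 | .1.[1]1..   read 1 → write 0, move left, go to sH
sH | .1[.]01..
The non-blank tape span at halt is 1.01.

1.01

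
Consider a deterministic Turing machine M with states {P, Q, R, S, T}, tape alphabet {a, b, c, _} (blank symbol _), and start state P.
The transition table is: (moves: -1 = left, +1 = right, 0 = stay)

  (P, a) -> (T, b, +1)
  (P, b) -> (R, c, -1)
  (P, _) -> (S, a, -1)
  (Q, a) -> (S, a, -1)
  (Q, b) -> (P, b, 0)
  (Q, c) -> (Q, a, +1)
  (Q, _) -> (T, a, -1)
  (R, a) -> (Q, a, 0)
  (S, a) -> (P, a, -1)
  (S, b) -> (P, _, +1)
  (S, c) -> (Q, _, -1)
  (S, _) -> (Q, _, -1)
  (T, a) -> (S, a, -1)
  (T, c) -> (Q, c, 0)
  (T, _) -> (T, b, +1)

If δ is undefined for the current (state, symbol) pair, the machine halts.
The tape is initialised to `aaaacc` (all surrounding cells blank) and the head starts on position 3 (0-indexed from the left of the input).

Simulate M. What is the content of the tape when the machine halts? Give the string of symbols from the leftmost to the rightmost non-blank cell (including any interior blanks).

caaaa

state=P head=3 tape=aaa[a]cc_   (P,a)→(T,b,+1)
state=T head=4 tape=aaab[c]c_   (T,c)→(Q,c,0)
state=Q head=4 tape=aaab[c]c_   (Q,c)→(Q,a,+1)
state=Q head=5 tape=aaaba[c]_   (Q,c)→(Q,a,+1)
state=Q head=6 tape=aaabaa[_]   (Q,_)→(T,a,-1)
state=T head=5 tape=aaaba[a]a   (T,a)→(S,a,-1)
state=S head=4 tape=aaab[a]aa   (S,a)→(P,a,-1)
state=P head=3 tape=aaa[b]aaa   (P,b)→(R,c,-1)
state=R head=2 tape=aa[a]caaa   (R,a)→(Q,a,0)
state=Q head=2 tape=aa[a]caaa   (Q,a)→(S,a,-1)
state=S head=1 tape=a[a]acaaa   (S,a)→(P,a,-1)
state=P head=0 tape=[a]aacaaa   (P,a)→(T,b,+1)
state=T head=1 tape=b[a]acaaa   (T,a)→(S,a,-1)
state=S head=0 tape=[b]aacaaa   (S,b)→(P,_,+1)
state=P head=1 tape=_[a]acaaa   (P,a)→(T,b,+1)
state=T head=2 tape=_b[a]caaa   (T,a)→(S,a,-1)
state=S head=1 tape=_[b]acaaa   (S,b)→(P,_,+1)
state=P head=2 tape=__[a]caaa   (P,a)→(T,b,+1)
state=T head=3 tape=__b[c]aaa   (T,c)→(Q,c,0)
state=Q head=3 tape=__b[c]aaa   (Q,c)→(Q,a,+1)
state=Q head=4 tape=__ba[a]aa   (Q,a)→(S,a,-1)
state=S head=3 tape=__b[a]aaa   (S,a)→(P,a,-1)
state=P head=2 tape=__[b]aaaa   (P,b)→(R,c,-1)
state=R head=1 tape=_[_]caaaa
The non-blank tape span at halt is caaaa.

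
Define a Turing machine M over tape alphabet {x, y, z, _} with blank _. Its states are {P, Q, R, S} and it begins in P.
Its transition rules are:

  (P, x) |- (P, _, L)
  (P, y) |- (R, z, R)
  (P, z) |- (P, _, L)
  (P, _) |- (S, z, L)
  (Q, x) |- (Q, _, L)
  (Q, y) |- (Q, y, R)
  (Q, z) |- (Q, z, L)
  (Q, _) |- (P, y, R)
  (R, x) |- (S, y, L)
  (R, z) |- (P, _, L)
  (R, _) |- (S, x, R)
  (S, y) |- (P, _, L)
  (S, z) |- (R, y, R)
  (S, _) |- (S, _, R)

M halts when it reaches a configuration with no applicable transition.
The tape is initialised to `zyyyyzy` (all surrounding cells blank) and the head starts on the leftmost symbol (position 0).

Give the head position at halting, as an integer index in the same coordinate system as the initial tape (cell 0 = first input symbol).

state=P head=0 tape=__[z]yyyyzy   (P,z)→(P,_,L)
state=P head=-1 tape=_[_]_yyyyzy   (P,_)→(S,z,L)
state=S head=-2 tape=[_]z_yyyyzy   (S,_)→(S,_,R)
state=S head=-1 tape=_[z]_yyyyzy   (S,z)→(R,y,R)
state=R head=0 tape=_y[_]yyyyzy   (R,_)→(S,x,R)
state=S head=1 tape=_yx[y]yyyzy   (S,y)→(P,_,L)
state=P head=0 tape=_y[x]_yyyzy   (P,x)→(P,_,L)
state=P head=-1 tape=_[y]__yyyzy   (P,y)→(R,z,R)
state=R head=0 tape=_z[_]_yyyzy   (R,_)→(S,x,R)
state=S head=1 tape=_zx[_]yyyzy   (S,_)→(S,_,R)
state=S head=2 tape=_zx_[y]yyzy   (S,y)→(P,_,L)
state=P head=1 tape=_zx[_]_yyzy   (P,_)→(S,z,L)
state=S head=0 tape=_z[x]z_yyzy
At halt the head is at cell 0.

0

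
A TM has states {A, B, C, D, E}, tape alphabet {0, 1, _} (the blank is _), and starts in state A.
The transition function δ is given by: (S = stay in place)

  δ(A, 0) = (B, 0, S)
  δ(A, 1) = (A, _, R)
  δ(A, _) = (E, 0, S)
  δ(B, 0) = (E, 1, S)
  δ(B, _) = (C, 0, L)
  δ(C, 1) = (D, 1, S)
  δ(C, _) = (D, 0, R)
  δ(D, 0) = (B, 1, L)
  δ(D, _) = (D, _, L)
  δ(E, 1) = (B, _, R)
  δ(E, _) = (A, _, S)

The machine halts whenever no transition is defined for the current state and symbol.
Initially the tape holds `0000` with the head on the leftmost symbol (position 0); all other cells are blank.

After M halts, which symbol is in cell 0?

state=A head=0 tape=[0]000_   (A,0)→(B,0,S)
state=B head=0 tape=[0]000_   (B,0)→(E,1,S)
state=E head=0 tape=[1]000_   (E,1)→(B,_,R)
state=B head=1 tape=_[0]00_   (B,0)→(E,1,S)
state=E head=1 tape=_[1]00_   (E,1)→(B,_,R)
state=B head=2 tape=__[0]0_   (B,0)→(E,1,S)
state=E head=2 tape=__[1]0_   (E,1)→(B,_,R)
state=B head=3 tape=___[0]_   (B,0)→(E,1,S)
state=E head=3 tape=___[1]_   (E,1)→(B,_,R)
state=B head=4 tape=____[_]   (B,_)→(C,0,L)
state=C head=3 tape=___[_]0   (C,_)→(D,0,R)
state=D head=4 tape=___0[0]   (D,0)→(B,1,L)
state=B head=3 tape=___[0]1   (B,0)→(E,1,S)
state=E head=3 tape=___[1]1   (E,1)→(B,_,R)
state=B head=4 tape=____[1]
Cell 0 holds _ when M halts.

_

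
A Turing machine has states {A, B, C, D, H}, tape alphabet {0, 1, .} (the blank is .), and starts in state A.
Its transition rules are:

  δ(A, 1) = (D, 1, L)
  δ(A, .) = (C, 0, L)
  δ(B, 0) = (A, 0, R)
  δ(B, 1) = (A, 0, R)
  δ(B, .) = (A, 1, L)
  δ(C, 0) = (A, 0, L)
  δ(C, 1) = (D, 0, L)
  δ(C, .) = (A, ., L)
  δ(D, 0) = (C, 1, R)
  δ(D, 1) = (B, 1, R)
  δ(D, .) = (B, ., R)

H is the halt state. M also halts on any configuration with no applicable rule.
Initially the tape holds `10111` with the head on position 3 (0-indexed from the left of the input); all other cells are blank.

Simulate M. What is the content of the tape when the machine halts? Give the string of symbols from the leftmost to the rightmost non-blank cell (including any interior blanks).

101000

A | 101[1]1.   read 1 → write 1, move L, go to D
D | 10[1]11.   read 1 → write 1, move R, go to B
B | 101[1]1.   read 1 → write 0, move R, go to A
A | 1010[1].   read 1 → write 1, move L, go to D
D | 101[0]1.   read 0 → write 1, move R, go to C
C | 1011[1].   read 1 → write 0, move L, go to D
D | 101[1]0.   read 1 → write 1, move R, go to B
B | 1011[0].   read 0 → write 0, move R, go to A
A | 10110[.]   read . → write 0, move L, go to C
C | 1011[0]0   read 0 → write 0, move L, go to A
A | 101[1]00   read 1 → write 1, move L, go to D
D | 10[1]100   read 1 → write 1, move R, go to B
B | 101[1]00   read 1 → write 0, move R, go to A
A | 1010[0]0
The non-blank tape span at halt is 101000.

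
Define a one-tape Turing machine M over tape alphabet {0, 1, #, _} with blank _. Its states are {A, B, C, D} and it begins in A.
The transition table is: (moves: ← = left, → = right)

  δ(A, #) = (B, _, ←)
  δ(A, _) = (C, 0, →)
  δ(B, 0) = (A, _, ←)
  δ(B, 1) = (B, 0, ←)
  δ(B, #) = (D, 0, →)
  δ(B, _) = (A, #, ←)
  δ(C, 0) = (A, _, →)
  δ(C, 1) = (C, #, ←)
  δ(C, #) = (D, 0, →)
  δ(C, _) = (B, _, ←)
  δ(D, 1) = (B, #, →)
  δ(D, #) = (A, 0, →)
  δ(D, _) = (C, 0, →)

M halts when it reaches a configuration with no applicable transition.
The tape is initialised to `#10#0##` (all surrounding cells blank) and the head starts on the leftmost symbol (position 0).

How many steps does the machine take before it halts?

state=A head=0 tape=__[#]10#0##   (A,#)→(B,_,←)
state=B head=-1 tape=_[_]_10#0##   (B,_)→(A,#,←)
state=A head=-2 tape=[_]#_10#0##   (A,_)→(C,0,→)
state=C head=-1 tape=0[#]_10#0##   (C,#)→(D,0,→)
state=D head=0 tape=00[_]10#0##   (D,_)→(C,0,→)
state=C head=1 tape=000[1]0#0##   (C,1)→(C,#,←)
state=C head=0 tape=00[0]#0#0##   (C,0)→(A,_,→)
state=A head=1 tape=00_[#]0#0##   (A,#)→(B,_,←)
state=B head=0 tape=00[_]_0#0##   (B,_)→(A,#,←)
state=A head=-1 tape=0[0]#_0#0##
M halts after 9 transitions.

9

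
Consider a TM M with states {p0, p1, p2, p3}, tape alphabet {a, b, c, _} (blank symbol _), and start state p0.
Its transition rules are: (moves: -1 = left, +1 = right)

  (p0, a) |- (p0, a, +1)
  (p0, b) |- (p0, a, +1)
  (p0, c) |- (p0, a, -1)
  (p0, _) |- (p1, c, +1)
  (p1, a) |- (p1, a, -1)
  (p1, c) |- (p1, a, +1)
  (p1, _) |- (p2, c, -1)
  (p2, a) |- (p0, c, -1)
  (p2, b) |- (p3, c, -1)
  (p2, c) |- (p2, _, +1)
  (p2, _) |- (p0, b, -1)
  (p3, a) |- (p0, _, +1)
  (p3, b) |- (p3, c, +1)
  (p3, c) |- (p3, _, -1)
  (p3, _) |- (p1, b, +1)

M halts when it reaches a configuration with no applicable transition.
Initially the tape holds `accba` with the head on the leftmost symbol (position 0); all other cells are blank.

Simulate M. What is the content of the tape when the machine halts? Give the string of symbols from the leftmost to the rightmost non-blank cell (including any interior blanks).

state=p0 head=0 tape=[a]ccba___   (p0,a)→(p0,a,+1)
state=p0 head=1 tape=a[c]cba___   (p0,c)→(p0,a,-1)
state=p0 head=0 tape=[a]acba___   (p0,a)→(p0,a,+1)
state=p0 head=1 tape=a[a]cba___   (p0,a)→(p0,a,+1)
state=p0 head=2 tape=aa[c]ba___   (p0,c)→(p0,a,-1)
state=p0 head=1 tape=a[a]aba___   (p0,a)→(p0,a,+1)
state=p0 head=2 tape=aa[a]ba___   (p0,a)→(p0,a,+1)
state=p0 head=3 tape=aaa[b]a___   (p0,b)→(p0,a,+1)
state=p0 head=4 tape=aaaa[a]___   (p0,a)→(p0,a,+1)
state=p0 head=5 tape=aaaaa[_]__   (p0,_)→(p1,c,+1)
state=p1 head=6 tape=aaaaac[_]_   (p1,_)→(p2,c,-1)
state=p2 head=5 tape=aaaaa[c]c_   (p2,c)→(p2,_,+1)
state=p2 head=6 tape=aaaaa_[c]_   (p2,c)→(p2,_,+1)
state=p2 head=7 tape=aaaaa__[_]   (p2,_)→(p0,b,-1)
state=p0 head=6 tape=aaaaa_[_]b   (p0,_)→(p1,c,+1)
state=p1 head=7 tape=aaaaa_c[b]
The non-blank tape span at halt is aaaaa_cb.

aaaaa_cb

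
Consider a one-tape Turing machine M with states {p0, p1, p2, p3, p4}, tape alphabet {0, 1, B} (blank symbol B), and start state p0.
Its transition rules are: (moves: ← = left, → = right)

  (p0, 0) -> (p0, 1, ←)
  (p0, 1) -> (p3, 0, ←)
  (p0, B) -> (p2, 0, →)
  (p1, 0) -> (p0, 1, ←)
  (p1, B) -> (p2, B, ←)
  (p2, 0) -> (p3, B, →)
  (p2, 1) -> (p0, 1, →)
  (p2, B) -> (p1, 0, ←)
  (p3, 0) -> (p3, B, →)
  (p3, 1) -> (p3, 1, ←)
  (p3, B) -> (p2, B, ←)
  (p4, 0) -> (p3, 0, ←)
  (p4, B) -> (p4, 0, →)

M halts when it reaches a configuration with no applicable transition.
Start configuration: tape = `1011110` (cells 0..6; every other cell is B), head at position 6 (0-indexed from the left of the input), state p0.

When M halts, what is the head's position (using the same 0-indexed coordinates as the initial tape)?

p0 | 101111[0]   read 0 → write 1, move ←, go to p0
p0 | 10111[1]1   read 1 → write 0, move ←, go to p3
p3 | 1011[1]01   read 1 → write 1, move ←, go to p3
p3 | 101[1]101   read 1 → write 1, move ←, go to p3
p3 | 10[1]1101   read 1 → write 1, move ←, go to p3
p3 | 1[0]11101   read 0 → write B, move →, go to p3
p3 | 1B[1]1101   read 1 → write 1, move ←, go to p3
p3 | 1[B]11101   read B → write B, move ←, go to p2
p2 | [1]B11101   read 1 → write 1, move →, go to p0
p0 | 1[B]11101   read B → write 0, move →, go to p2
p2 | 10[1]1101   read 1 → write 1, move →, go to p0
p0 | 101[1]101   read 1 → write 0, move ←, go to p3
p3 | 10[1]0101   read 1 → write 1, move ←, go to p3
p3 | 1[0]10101   read 0 → write B, move →, go to p3
p3 | 1B[1]0101   read 1 → write 1, move ←, go to p3
p3 | 1[B]10101   read B → write B, move ←, go to p2
p2 | [1]B10101   read 1 → write 1, move →, go to p0
p0 | 1[B]10101   read B → write 0, move →, go to p2
p2 | 10[1]0101   read 1 → write 1, move →, go to p0
p0 | 101[0]101   read 0 → write 1, move ←, go to p0
p0 | 10[1]1101   read 1 → write 0, move ←, go to p3
p3 | 1[0]01101   read 0 → write B, move →, go to p3
p3 | 1B[0]1101   read 0 → write B, move →, go to p3
p3 | 1BB[1]101   read 1 → write 1, move ←, go to p3
p3 | 1B[B]1101   read B → write B, move ←, go to p2
p2 | 1[B]B1101   read B → write 0, move ←, go to p1
p1 | [1]0B1101
At halt the head is at cell 0.

0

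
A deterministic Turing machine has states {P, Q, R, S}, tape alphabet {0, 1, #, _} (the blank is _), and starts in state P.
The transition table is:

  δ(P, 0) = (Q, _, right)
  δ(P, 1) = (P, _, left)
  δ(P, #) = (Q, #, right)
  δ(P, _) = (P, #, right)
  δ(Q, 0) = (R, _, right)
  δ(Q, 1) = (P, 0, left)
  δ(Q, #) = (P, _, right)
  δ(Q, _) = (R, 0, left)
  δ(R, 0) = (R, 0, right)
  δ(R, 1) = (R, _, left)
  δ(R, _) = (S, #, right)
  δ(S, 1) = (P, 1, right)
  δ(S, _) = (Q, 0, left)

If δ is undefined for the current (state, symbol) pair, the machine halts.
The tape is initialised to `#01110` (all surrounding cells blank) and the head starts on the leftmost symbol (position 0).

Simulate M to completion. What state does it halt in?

S

state=P head=0 tape=[#]01110___   (P,#)→(Q,#,right)
state=Q head=1 tape=#[0]1110___   (Q,0)→(R,_,right)
state=R head=2 tape=#_[1]110___   (R,1)→(R,_,left)
state=R head=1 tape=#[_]_110___   (R,_)→(S,#,right)
state=S head=2 tape=##[_]110___   (S,_)→(Q,0,left)
state=Q head=1 tape=#[#]0110___   (Q,#)→(P,_,right)
state=P head=2 tape=#_[0]110___   (P,0)→(Q,_,right)
state=Q head=3 tape=#__[1]10___   (Q,1)→(P,0,left)
state=P head=2 tape=#_[_]010___   (P,_)→(P,#,right)
state=P head=3 tape=#_#[0]10___   (P,0)→(Q,_,right)
state=Q head=4 tape=#_#_[1]0___   (Q,1)→(P,0,left)
state=P head=3 tape=#_#[_]00___   (P,_)→(P,#,right)
state=P head=4 tape=#_##[0]0___   (P,0)→(Q,_,right)
state=Q head=5 tape=#_##_[0]___   (Q,0)→(R,_,right)
state=R head=6 tape=#_##__[_]__   (R,_)→(S,#,right)
state=S head=7 tape=#_##__#[_]_   (S,_)→(Q,0,left)
state=Q head=6 tape=#_##__[#]0_   (Q,#)→(P,_,right)
state=P head=7 tape=#_##___[0]_   (P,0)→(Q,_,right)
state=Q head=8 tape=#_##____[_]   (Q,_)→(R,0,left)
state=R head=7 tape=#_##___[_]0   (R,_)→(S,#,right)
state=S head=8 tape=#_##___#[0]
No transition is defined for (S, 0); M halts in state S.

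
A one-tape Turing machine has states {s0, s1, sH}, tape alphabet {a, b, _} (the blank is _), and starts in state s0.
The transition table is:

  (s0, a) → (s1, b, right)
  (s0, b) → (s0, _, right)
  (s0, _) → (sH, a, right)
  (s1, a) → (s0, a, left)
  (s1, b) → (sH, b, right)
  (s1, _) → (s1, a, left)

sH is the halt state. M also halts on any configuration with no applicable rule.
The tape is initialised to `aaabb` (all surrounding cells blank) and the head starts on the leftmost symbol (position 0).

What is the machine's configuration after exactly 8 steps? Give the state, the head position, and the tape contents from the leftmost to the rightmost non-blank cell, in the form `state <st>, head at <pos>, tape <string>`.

state=s0 head=0 tape=[a]aabb   (s0,a)→(s1,b,right)
state=s1 head=1 tape=b[a]abb   (s1,a)→(s0,a,left)
state=s0 head=0 tape=[b]aabb   (s0,b)→(s0,_,right)
state=s0 head=1 tape=_[a]abb   (s0,a)→(s1,b,right)
state=s1 head=2 tape=_b[a]bb   (s1,a)→(s0,a,left)
state=s0 head=1 tape=_[b]abb   (s0,b)→(s0,_,right)
state=s0 head=2 tape=__[a]bb   (s0,a)→(s1,b,right)
state=s1 head=3 tape=__b[b]b   (s1,b)→(sH,b,right)
state=sH head=4 tape=__bb[b]
After 8 steps: state sH, head at 4, tape bbb.

state sH, head at 4, tape bbb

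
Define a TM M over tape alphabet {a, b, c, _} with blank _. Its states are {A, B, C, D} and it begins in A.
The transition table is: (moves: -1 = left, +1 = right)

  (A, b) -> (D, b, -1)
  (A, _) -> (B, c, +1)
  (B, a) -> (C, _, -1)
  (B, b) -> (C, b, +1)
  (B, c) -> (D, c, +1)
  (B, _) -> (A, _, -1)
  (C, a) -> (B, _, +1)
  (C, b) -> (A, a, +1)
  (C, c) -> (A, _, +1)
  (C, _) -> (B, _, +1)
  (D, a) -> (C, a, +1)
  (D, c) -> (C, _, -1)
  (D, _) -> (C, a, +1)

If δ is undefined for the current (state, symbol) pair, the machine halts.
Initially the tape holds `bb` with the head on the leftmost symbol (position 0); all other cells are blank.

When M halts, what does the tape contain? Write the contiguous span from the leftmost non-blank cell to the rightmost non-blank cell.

A | _[b]b__   read b → write b, move -1, go to D
D | [_]bb__   read _ → write a, move +1, go to C
C | a[b]b__   read b → write a, move +1, go to A
A | aa[b]__   read b → write b, move -1, go to D
D | a[a]b__   read a → write a, move +1, go to C
C | aa[b]__   read b → write a, move +1, go to A
A | aaa[_]_   read _ → write c, move +1, go to B
B | aaac[_]   read _ → write _, move -1, go to A
A | aaa[c]_
The non-blank tape span at halt is aaac.

aaac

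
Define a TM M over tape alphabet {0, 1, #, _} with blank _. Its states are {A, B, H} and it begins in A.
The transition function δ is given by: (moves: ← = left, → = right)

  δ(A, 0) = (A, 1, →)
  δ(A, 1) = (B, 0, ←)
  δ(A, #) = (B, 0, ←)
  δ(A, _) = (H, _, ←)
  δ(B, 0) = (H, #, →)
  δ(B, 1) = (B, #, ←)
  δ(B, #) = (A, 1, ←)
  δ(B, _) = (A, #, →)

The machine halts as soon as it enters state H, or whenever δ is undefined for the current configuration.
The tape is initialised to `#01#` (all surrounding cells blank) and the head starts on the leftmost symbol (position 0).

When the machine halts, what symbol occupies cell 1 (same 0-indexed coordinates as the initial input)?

A | ___[#]01#   read # → write 0, move ←, go to B
B | __[_]001#   read _ → write #, move →, go to A
A | __#[0]01#   read 0 → write 1, move →, go to A
A | __#1[0]1#   read 0 → write 1, move →, go to A
A | __#11[1]#   read 1 → write 0, move ←, go to B
B | __#1[1]0#   read 1 → write #, move ←, go to B
B | __#[1]#0#   read 1 → write #, move ←, go to B
B | __[#]##0#   read # → write 1, move ←, go to A
A | _[_]1##0#   read _ → write _, move ←, go to H
H | [_]_1##0#
Cell 1 holds # when M halts.

#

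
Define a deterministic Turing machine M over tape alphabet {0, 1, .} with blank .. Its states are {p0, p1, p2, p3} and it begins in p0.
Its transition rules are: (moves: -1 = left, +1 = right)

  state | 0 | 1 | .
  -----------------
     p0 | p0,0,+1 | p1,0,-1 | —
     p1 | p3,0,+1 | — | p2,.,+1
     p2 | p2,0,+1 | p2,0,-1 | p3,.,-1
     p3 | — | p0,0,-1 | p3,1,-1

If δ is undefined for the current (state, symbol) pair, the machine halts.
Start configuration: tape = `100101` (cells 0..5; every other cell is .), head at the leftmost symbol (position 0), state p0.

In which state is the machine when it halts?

p0 | .[1]00101.   read 1 → write 0, move -1, go to p1
p1 | [.]000101.   read . → write ., move +1, go to p2
p2 | .[0]00101.   read 0 → write 0, move +1, go to p2
p2 | .0[0]0101.   read 0 → write 0, move +1, go to p2
p2 | .00[0]101.   read 0 → write 0, move +1, go to p2
p2 | .000[1]01.   read 1 → write 0, move -1, go to p2
p2 | .00[0]001.   read 0 → write 0, move +1, go to p2
p2 | .000[0]01.   read 0 → write 0, move +1, go to p2
p2 | .0000[0]1.   read 0 → write 0, move +1, go to p2
p2 | .00000[1].   read 1 → write 0, move -1, go to p2
p2 | .0000[0]0.   read 0 → write 0, move +1, go to p2
p2 | .00000[0].   read 0 → write 0, move +1, go to p2
p2 | .000000[.]   read . → write ., move -1, go to p3
p3 | .00000[0].
No transition is defined for (p3, 0); M halts in state p3.

p3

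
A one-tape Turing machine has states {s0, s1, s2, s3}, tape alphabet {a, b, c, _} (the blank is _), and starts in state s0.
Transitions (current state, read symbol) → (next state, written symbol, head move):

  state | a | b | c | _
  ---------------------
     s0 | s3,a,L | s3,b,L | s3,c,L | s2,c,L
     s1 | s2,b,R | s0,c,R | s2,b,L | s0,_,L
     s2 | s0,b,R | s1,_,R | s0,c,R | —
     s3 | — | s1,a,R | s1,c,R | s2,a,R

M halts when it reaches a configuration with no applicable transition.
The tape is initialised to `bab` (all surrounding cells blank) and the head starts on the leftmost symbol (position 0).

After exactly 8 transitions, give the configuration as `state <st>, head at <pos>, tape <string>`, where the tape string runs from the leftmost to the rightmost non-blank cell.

state s1, head at 2, tape a__c

s0 | _[b]ab_   read b → write b, move L, go to s3
s3 | [_]bab_   read _ → write a, move R, go to s2
s2 | a[b]ab_   read b → write _, move R, go to s1
s1 | a_[a]b_   read a → write b, move R, go to s2
s2 | a_b[b]_   read b → write _, move R, go to s1
s1 | a_b_[_]   read _ → write _, move L, go to s0
s0 | a_b[_]_   read _ → write c, move L, go to s2
s2 | a_[b]c_   read b → write _, move R, go to s1
s1 | a__[c]_
After 8 steps: state s1, head at 2, tape a__c.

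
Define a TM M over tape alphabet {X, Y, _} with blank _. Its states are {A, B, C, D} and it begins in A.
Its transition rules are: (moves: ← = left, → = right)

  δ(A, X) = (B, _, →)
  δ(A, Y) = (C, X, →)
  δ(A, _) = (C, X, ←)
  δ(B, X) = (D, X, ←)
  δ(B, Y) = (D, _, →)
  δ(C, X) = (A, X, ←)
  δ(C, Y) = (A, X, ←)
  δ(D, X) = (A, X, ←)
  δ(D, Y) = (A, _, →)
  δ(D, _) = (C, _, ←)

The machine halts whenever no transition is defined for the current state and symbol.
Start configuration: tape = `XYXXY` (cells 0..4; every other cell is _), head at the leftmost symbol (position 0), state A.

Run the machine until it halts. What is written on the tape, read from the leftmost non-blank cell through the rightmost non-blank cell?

XXXY

state=A head=0 tape=[X]YXXY   (A,X)→(B,_,→)
state=B head=1 tape=_[Y]XXY   (B,Y)→(D,_,→)
state=D head=2 tape=__[X]XY   (D,X)→(A,X,←)
state=A head=1 tape=_[_]XXY   (A,_)→(C,X,←)
state=C head=0 tape=[_]XXXY
The non-blank tape span at halt is XXXY.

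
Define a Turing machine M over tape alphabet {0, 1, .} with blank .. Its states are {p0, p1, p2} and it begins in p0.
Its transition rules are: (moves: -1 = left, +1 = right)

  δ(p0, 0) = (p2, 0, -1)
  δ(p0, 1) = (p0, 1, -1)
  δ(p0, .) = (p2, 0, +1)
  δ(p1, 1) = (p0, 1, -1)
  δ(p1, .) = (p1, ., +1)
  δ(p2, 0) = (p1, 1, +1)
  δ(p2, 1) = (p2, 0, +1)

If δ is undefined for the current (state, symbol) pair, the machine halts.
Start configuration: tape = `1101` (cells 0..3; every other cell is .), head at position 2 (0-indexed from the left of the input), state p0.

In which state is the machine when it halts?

p0 | .11[0]1   read 0 → write 0, move -1, go to p2
p2 | .1[1]01   read 1 → write 0, move +1, go to p2
p2 | .10[0]1   read 0 → write 1, move +1, go to p1
p1 | .101[1]   read 1 → write 1, move -1, go to p0
p0 | .10[1]1   read 1 → write 1, move -1, go to p0
p0 | .1[0]11   read 0 → write 0, move -1, go to p2
p2 | .[1]011   read 1 → write 0, move +1, go to p2
p2 | .0[0]11   read 0 → write 1, move +1, go to p1
p1 | .01[1]1   read 1 → write 1, move -1, go to p0
p0 | .0[1]11   read 1 → write 1, move -1, go to p0
p0 | .[0]111   read 0 → write 0, move -1, go to p2
p2 | [.]0111
No transition is defined for (p2, .); M halts in state p2.

p2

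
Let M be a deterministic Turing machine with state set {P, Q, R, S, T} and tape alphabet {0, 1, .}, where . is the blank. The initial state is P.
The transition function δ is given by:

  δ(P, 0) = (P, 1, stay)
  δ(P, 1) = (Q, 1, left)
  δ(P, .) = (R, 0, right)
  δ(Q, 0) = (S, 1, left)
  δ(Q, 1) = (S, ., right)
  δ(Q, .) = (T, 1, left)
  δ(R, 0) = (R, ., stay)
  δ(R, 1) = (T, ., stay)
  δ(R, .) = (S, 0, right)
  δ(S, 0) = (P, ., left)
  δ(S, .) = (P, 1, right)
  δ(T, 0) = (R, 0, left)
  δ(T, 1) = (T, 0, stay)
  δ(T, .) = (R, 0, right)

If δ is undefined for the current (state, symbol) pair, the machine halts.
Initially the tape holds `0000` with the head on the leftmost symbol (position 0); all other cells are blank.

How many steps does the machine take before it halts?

P | ....[0]000   read 0 → write 1, move stay, go to P
P | ....[1]000   read 1 → write 1, move left, go to Q
Q | ...[.]1000   read . → write 1, move left, go to T
T | ..[.]11000   read . → write 0, move right, go to R
R | ..0[1]1000   read 1 → write ., move stay, go to T
T | ..0[.]1000   read . → write 0, move right, go to R
R | ..00[1]000   read 1 → write ., move stay, go to T
T | ..00[.]000   read . → write 0, move right, go to R
R | ..000[0]00   read 0 → write ., move stay, go to R
R | ..000[.]00   read . → write 0, move right, go to S
S | ..0000[0]0   read 0 → write ., move left, go to P
P | ..000[0].0   read 0 → write 1, move stay, go to P
P | ..000[1].0   read 1 → write 1, move left, go to Q
Q | ..00[0]1.0   read 0 → write 1, move left, go to S
S | ..0[0]11.0   read 0 → write ., move left, go to P
P | ..[0].11.0   read 0 → write 1, move stay, go to P
P | ..[1].11.0   read 1 → write 1, move left, go to Q
Q | .[.]1.11.0   read . → write 1, move left, go to T
T | [.]11.11.0   read . → write 0, move right, go to R
R | 0[1]1.11.0   read 1 → write ., move stay, go to T
T | 0[.]1.11.0   read . → write 0, move right, go to R
R | 00[1].11.0   read 1 → write ., move stay, go to T
T | 00[.].11.0   read . → write 0, move right, go to R
R | 000[.]11.0   read . → write 0, move right, go to S
S | 0000[1]1.0
M halts after 24 transitions.

24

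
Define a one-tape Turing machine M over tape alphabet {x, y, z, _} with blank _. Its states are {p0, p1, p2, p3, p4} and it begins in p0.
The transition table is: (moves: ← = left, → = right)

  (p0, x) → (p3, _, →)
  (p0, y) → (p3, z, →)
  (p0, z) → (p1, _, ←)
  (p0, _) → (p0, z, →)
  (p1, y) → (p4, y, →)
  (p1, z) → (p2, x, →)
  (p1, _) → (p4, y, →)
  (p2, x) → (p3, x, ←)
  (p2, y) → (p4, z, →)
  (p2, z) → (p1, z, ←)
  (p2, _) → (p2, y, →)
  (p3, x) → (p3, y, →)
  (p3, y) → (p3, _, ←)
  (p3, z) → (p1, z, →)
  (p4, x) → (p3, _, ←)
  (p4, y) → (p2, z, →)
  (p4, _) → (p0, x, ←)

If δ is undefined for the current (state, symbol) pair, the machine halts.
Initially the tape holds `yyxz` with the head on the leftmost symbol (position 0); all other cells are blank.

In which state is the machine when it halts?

state=p0 head=0 tape=[y]yxz___   (p0,y)→(p3,z,→)
state=p3 head=1 tape=z[y]xz___   (p3,y)→(p3,_,←)
state=p3 head=0 tape=[z]_xz___   (p3,z)→(p1,z,→)
state=p1 head=1 tape=z[_]xz___   (p1,_)→(p4,y,→)
state=p4 head=2 tape=zy[x]z___   (p4,x)→(p3,_,←)
state=p3 head=1 tape=z[y]_z___   (p3,y)→(p3,_,←)
state=p3 head=0 tape=[z]__z___   (p3,z)→(p1,z,→)
state=p1 head=1 tape=z[_]_z___   (p1,_)→(p4,y,→)
state=p4 head=2 tape=zy[_]z___   (p4,_)→(p0,x,←)
state=p0 head=1 tape=z[y]xz___   (p0,y)→(p3,z,→)
state=p3 head=2 tape=zz[x]z___   (p3,x)→(p3,y,→)
state=p3 head=3 tape=zzy[z]___   (p3,z)→(p1,z,→)
state=p1 head=4 tape=zzyz[_]__   (p1,_)→(p4,y,→)
state=p4 head=5 tape=zzyzy[_]_   (p4,_)→(p0,x,←)
state=p0 head=4 tape=zzyz[y]x_   (p0,y)→(p3,z,→)
state=p3 head=5 tape=zzyzz[x]_   (p3,x)→(p3,y,→)
state=p3 head=6 tape=zzyzzy[_]
No transition is defined for (p3, _); M halts in state p3.

p3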